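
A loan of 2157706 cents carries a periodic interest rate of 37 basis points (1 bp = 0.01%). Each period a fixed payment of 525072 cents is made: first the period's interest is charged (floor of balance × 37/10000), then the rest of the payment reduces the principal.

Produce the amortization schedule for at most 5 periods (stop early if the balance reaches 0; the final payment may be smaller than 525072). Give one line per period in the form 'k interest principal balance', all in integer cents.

1. interest=⌊2157706·37/10000⌋=7983; principal=525072-7983=517089; balance=2157706-517089=1640617
2. interest=⌊1640617·37/10000⌋=6070; principal=525072-6070=519002; balance=1640617-519002=1121615
3. interest=⌊1121615·37/10000⌋=4149; principal=525072-4149=520923; balance=1121615-520923=600692
4. interest=⌊600692·37/10000⌋=2222; principal=525072-2222=522850; balance=600692-522850=77842
5. interest=⌊77842·37/10000⌋=288; principal=min(525072-288,77842)=77842; balance=77842-77842=0

1 7983 517089 1640617
2 6070 519002 1121615
3 4149 520923 600692
4 2222 522850 77842
5 288 77842 0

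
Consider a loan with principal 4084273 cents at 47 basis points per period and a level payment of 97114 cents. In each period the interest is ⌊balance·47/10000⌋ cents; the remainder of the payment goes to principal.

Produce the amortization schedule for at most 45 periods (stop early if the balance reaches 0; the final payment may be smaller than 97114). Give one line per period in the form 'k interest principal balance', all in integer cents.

1. interest=⌊4084273·47/10000⌋=19196; principal=97114-19196=77918; balance=4084273-77918=4006355
2. interest=⌊4006355·47/10000⌋=18829; principal=97114-18829=78285; balance=4006355-78285=3928070
3. interest=⌊3928070·47/10000⌋=18461; principal=97114-18461=78653; balance=3928070-78653=3849417
4. interest=⌊3849417·47/10000⌋=18092; principal=97114-18092=79022; balance=3849417-79022=3770395
5. interest=⌊3770395·47/10000⌋=17720; principal=97114-17720=79394; balance=3770395-79394=3691001
6. interest=⌊3691001·47/10000⌋=17347; principal=97114-17347=79767; balance=3691001-79767=3611234
7. interest=⌊3611234·47/10000⌋=16972; principal=97114-16972=80142; balance=3611234-80142=3531092
8. interest=⌊3531092·47/10000⌋=16596; principal=97114-16596=80518; balance=3531092-80518=3450574
9. interest=⌊3450574·47/10000⌋=16217; principal=97114-16217=80897; balance=3450574-80897=3369677
10. interest=⌊3369677·47/10000⌋=15837; principal=97114-15837=81277; balance=3369677-81277=3288400
11. interest=⌊3288400·47/10000⌋=15455; principal=97114-15455=81659; balance=3288400-81659=3206741
12. interest=⌊3206741·47/10000⌋=15071; principal=97114-15071=82043; balance=3206741-82043=3124698
13. interest=⌊3124698·47/10000⌋=14686; principal=97114-14686=82428; balance=3124698-82428=3042270
14. interest=⌊3042270·47/10000⌋=14298; principal=97114-14298=82816; balance=3042270-82816=2959454
15. interest=⌊2959454·47/10000⌋=13909; principal=97114-13909=83205; balance=2959454-83205=2876249
16. interest=⌊2876249·47/10000⌋=13518; principal=97114-13518=83596; balance=2876249-83596=2792653
17. interest=⌊2792653·47/10000⌋=13125; principal=97114-13125=83989; balance=2792653-83989=2708664
18. interest=⌊2708664·47/10000⌋=12730; principal=97114-12730=84384; balance=2708664-84384=2624280
19. interest=⌊2624280·47/10000⌋=12334; principal=97114-12334=84780; balance=2624280-84780=2539500
20. interest=⌊2539500·47/10000⌋=11935; principal=97114-11935=85179; balance=2539500-85179=2454321
21. interest=⌊2454321·47/10000⌋=11535; principal=97114-11535=85579; balance=2454321-85579=2368742
22. interest=⌊2368742·47/10000⌋=11133; principal=97114-11133=85981; balance=2368742-85981=2282761
23. interest=⌊2282761·47/10000⌋=10728; principal=97114-10728=86386; balance=2282761-86386=2196375
24. interest=⌊2196375·47/10000⌋=10322; principal=97114-10322=86792; balance=2196375-86792=2109583
25. interest=⌊2109583·47/10000⌋=9915; principal=97114-9915=87199; balance=2109583-87199=2022384
26. interest=⌊2022384·47/10000⌋=9505; principal=97114-9505=87609; balance=2022384-87609=1934775
27. interest=⌊1934775·47/10000⌋=9093; principal=97114-9093=88021; balance=1934775-88021=1846754
28. interest=⌊1846754·47/10000⌋=8679; principal=97114-8679=88435; balance=1846754-88435=1758319
29. interest=⌊1758319·47/10000⌋=8264; principal=97114-8264=88850; balance=1758319-88850=1669469
30. interest=⌊1669469·47/10000⌋=7846; principal=97114-7846=89268; balance=1669469-89268=1580201
31. interest=⌊1580201·47/10000⌋=7426; principal=97114-7426=89688; balance=1580201-89688=1490513
32. interest=⌊1490513·47/10000⌋=7005; principal=97114-7005=90109; balance=1490513-90109=1400404
33. interest=⌊1400404·47/10000⌋=6581; principal=97114-6581=90533; balance=1400404-90533=1309871
34. interest=⌊1309871·47/10000⌋=6156; principal=97114-6156=90958; balance=1309871-90958=1218913
35. interest=⌊1218913·47/10000⌋=5728; principal=97114-5728=91386; balance=1218913-91386=1127527
36. interest=⌊1127527·47/10000⌋=5299; principal=97114-5299=91815; balance=1127527-91815=1035712
37. interest=⌊1035712·47/10000⌋=4867; principal=97114-4867=92247; balance=1035712-92247=943465
38. interest=⌊943465·47/10000⌋=4434; principal=97114-4434=92680; balance=943465-92680=850785
39. interest=⌊850785·47/10000⌋=3998; principal=97114-3998=93116; balance=850785-93116=757669
40. interest=⌊757669·47/10000⌋=3561; principal=97114-3561=93553; balance=757669-93553=664116
41. interest=⌊664116·47/10000⌋=3121; principal=97114-3121=93993; balance=664116-93993=570123
42. interest=⌊570123·47/10000⌋=2679; principal=97114-2679=94435; balance=570123-94435=475688
43. interest=⌊475688·47/10000⌋=2235; principal=97114-2235=94879; balance=475688-94879=380809
44. interest=⌊380809·47/10000⌋=1789; principal=97114-1789=95325; balance=380809-95325=285484
45. interest=⌊285484·47/10000⌋=1341; principal=97114-1341=95773; balance=285484-95773=189711

1 19196 77918 4006355
2 18829 78285 3928070
3 18461 78653 3849417
4 18092 79022 3770395
5 17720 79394 3691001
6 17347 79767 3611234
7 16972 80142 3531092
8 16596 80518 3450574
9 16217 80897 3369677
10 15837 81277 3288400
11 15455 81659 3206741
12 15071 82043 3124698
13 14686 82428 3042270
14 14298 82816 2959454
15 13909 83205 2876249
16 13518 83596 2792653
17 13125 83989 2708664
18 12730 84384 2624280
19 12334 84780 2539500
20 11935 85179 2454321
21 11535 85579 2368742
22 11133 85981 2282761
23 10728 86386 2196375
24 10322 86792 2109583
25 9915 87199 2022384
26 9505 87609 1934775
27 9093 88021 1846754
28 8679 88435 1758319
29 8264 88850 1669469
30 7846 89268 1580201
31 7426 89688 1490513
32 7005 90109 1400404
33 6581 90533 1309871
34 6156 90958 1218913
35 5728 91386 1127527
36 5299 91815 1035712
37 4867 92247 943465
38 4434 92680 850785
39 3998 93116 757669
40 3561 93553 664116
41 3121 93993 570123
42 2679 94435 475688
43 2235 94879 380809
44 1789 95325 285484
45 1341 95773 189711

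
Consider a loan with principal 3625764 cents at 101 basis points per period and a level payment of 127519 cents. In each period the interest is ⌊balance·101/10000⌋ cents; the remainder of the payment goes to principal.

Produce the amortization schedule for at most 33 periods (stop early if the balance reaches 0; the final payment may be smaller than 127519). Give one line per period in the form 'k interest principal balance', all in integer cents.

1. interest=⌊3625764·101/10000⌋=36620; principal=127519-36620=90899; balance=3625764-90899=3534865
2. interest=⌊3534865·101/10000⌋=35702; principal=127519-35702=91817; balance=3534865-91817=3443048
3. interest=⌊3443048·101/10000⌋=34774; principal=127519-34774=92745; balance=3443048-92745=3350303
4. interest=⌊3350303·101/10000⌋=33838; principal=127519-33838=93681; balance=3350303-93681=3256622
5. interest=⌊3256622·101/10000⌋=32891; principal=127519-32891=94628; balance=3256622-94628=3161994
6. interest=⌊3161994·101/10000⌋=31936; principal=127519-31936=95583; balance=3161994-95583=3066411
7. interest=⌊3066411·101/10000⌋=30970; principal=127519-30970=96549; balance=3066411-96549=2969862
8. interest=⌊2969862·101/10000⌋=29995; principal=127519-29995=97524; balance=2969862-97524=2872338
9. interest=⌊2872338·101/10000⌋=29010; principal=127519-29010=98509; balance=2872338-98509=2773829
10. interest=⌊2773829·101/10000⌋=28015; principal=127519-28015=99504; balance=2773829-99504=2674325
11. interest=⌊2674325·101/10000⌋=27010; principal=127519-27010=100509; balance=2674325-100509=2573816
12. interest=⌊2573816·101/10000⌋=25995; principal=127519-25995=101524; balance=2573816-101524=2472292
13. interest=⌊2472292·101/10000⌋=24970; principal=127519-24970=102549; balance=2472292-102549=2369743
14. interest=⌊2369743·101/10000⌋=23934; principal=127519-23934=103585; balance=2369743-103585=2266158
15. interest=⌊2266158·101/10000⌋=22888; principal=127519-22888=104631; balance=2266158-104631=2161527
16. interest=⌊2161527·101/10000⌋=21831; principal=127519-21831=105688; balance=2161527-105688=2055839
17. interest=⌊2055839·101/10000⌋=20763; principal=127519-20763=106756; balance=2055839-106756=1949083
18. interest=⌊1949083·101/10000⌋=19685; principal=127519-19685=107834; balance=1949083-107834=1841249
19. interest=⌊1841249·101/10000⌋=18596; principal=127519-18596=108923; balance=1841249-108923=1732326
20. interest=⌊1732326·101/10000⌋=17496; principal=127519-17496=110023; balance=1732326-110023=1622303
21. interest=⌊1622303·101/10000⌋=16385; principal=127519-16385=111134; balance=1622303-111134=1511169
22. interest=⌊1511169·101/10000⌋=15262; principal=127519-15262=112257; balance=1511169-112257=1398912
23. interest=⌊1398912·101/10000⌋=14129; principal=127519-14129=113390; balance=1398912-113390=1285522
24. interest=⌊1285522·101/10000⌋=12983; principal=127519-12983=114536; balance=1285522-114536=1170986
25. interest=⌊1170986·101/10000⌋=11826; principal=127519-11826=115693; balance=1170986-115693=1055293
26. interest=⌊1055293·101/10000⌋=10658; principal=127519-10658=116861; balance=1055293-116861=938432
27. interest=⌊938432·101/10000⌋=9478; principal=127519-9478=118041; balance=938432-118041=820391
28. interest=⌊820391·101/10000⌋=8285; principal=127519-8285=119234; balance=820391-119234=701157
29. interest=⌊701157·101/10000⌋=7081; principal=127519-7081=120438; balance=701157-120438=580719
30. interest=⌊580719·101/10000⌋=5865; principal=127519-5865=121654; balance=580719-121654=459065
31. interest=⌊459065·101/10000⌋=4636; principal=127519-4636=122883; balance=459065-122883=336182
32. interest=⌊336182·101/10000⌋=3395; principal=127519-3395=124124; balance=336182-124124=212058
33. interest=⌊212058·101/10000⌋=2141; principal=127519-2141=125378; balance=212058-125378=86680

1 36620 90899 3534865
2 35702 91817 3443048
3 34774 92745 3350303
4 33838 93681 3256622
5 32891 94628 3161994
6 31936 95583 3066411
7 30970 96549 2969862
8 29995 97524 2872338
9 29010 98509 2773829
10 28015 99504 2674325
11 27010 100509 2573816
12 25995 101524 2472292
13 24970 102549 2369743
14 23934 103585 2266158
15 22888 104631 2161527
16 21831 105688 2055839
17 20763 106756 1949083
18 19685 107834 1841249
19 18596 108923 1732326
20 17496 110023 1622303
21 16385 111134 1511169
22 15262 112257 1398912
23 14129 113390 1285522
24 12983 114536 1170986
25 11826 115693 1055293
26 10658 116861 938432
27 9478 118041 820391
28 8285 119234 701157
29 7081 120438 580719
30 5865 121654 459065
31 4636 122883 336182
32 3395 124124 212058
33 2141 125378 86680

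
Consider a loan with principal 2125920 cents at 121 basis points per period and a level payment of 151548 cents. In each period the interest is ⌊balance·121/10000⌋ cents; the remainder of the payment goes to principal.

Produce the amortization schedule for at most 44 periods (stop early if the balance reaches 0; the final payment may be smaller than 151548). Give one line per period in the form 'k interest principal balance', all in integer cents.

1 25723 125825 2000095
2 24201 127347 1872748
3 22660 128888 1743860
4 21100 130448 1613412
5 19522 132026 1481386
6 17924 133624 1347762
7 16307 135241 1212521
8 14671 136877 1075644
9 13015 138533 937111
10 11339 140209 796902
11 9642 141906 654996
12 7925 143623 511373
13 6187 145361 366012
14 4428 147120 218892
15 2648 148900 69992
16 846 69992 0

1. interest=⌊2125920·121/10000⌋=25723; principal=151548-25723=125825; balance=2125920-125825=2000095
2. interest=⌊2000095·121/10000⌋=24201; principal=151548-24201=127347; balance=2000095-127347=1872748
3. interest=⌊1872748·121/10000⌋=22660; principal=151548-22660=128888; balance=1872748-128888=1743860
4. interest=⌊1743860·121/10000⌋=21100; principal=151548-21100=130448; balance=1743860-130448=1613412
5. interest=⌊1613412·121/10000⌋=19522; principal=151548-19522=132026; balance=1613412-132026=1481386
6. interest=⌊1481386·121/10000⌋=17924; principal=151548-17924=133624; balance=1481386-133624=1347762
7. interest=⌊1347762·121/10000⌋=16307; principal=151548-16307=135241; balance=1347762-135241=1212521
8. interest=⌊1212521·121/10000⌋=14671; principal=151548-14671=136877; balance=1212521-136877=1075644
9. interest=⌊1075644·121/10000⌋=13015; principal=151548-13015=138533; balance=1075644-138533=937111
10. interest=⌊937111·121/10000⌋=11339; principal=151548-11339=140209; balance=937111-140209=796902
11. interest=⌊796902·121/10000⌋=9642; principal=151548-9642=141906; balance=796902-141906=654996
12. interest=⌊654996·121/10000⌋=7925; principal=151548-7925=143623; balance=654996-143623=511373
13. interest=⌊511373·121/10000⌋=6187; principal=151548-6187=145361; balance=511373-145361=366012
14. interest=⌊366012·121/10000⌋=4428; principal=151548-4428=147120; balance=366012-147120=218892
15. interest=⌊218892·121/10000⌋=2648; principal=151548-2648=148900; balance=218892-148900=69992
16. interest=⌊69992·121/10000⌋=846; principal=min(151548-846,69992)=69992; balance=69992-69992=0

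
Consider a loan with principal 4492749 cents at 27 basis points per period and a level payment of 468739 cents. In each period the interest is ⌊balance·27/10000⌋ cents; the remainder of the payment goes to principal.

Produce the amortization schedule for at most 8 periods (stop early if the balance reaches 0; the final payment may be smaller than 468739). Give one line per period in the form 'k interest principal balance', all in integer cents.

1. interest=⌊4492749·27/10000⌋=12130; principal=468739-12130=456609; balance=4492749-456609=4036140
2. interest=⌊4036140·27/10000⌋=10897; principal=468739-10897=457842; balance=4036140-457842=3578298
3. interest=⌊3578298·27/10000⌋=9661; principal=468739-9661=459078; balance=3578298-459078=3119220
4. interest=⌊3119220·27/10000⌋=8421; principal=468739-8421=460318; balance=3119220-460318=2658902
5. interest=⌊2658902·27/10000⌋=7179; principal=468739-7179=461560; balance=2658902-461560=2197342
6. interest=⌊2197342·27/10000⌋=5932; principal=468739-5932=462807; balance=2197342-462807=1734535
7. interest=⌊1734535·27/10000⌋=4683; principal=468739-4683=464056; balance=1734535-464056=1270479
8. interest=⌊1270479·27/10000⌋=3430; principal=468739-3430=465309; balance=1270479-465309=805170

1 12130 456609 4036140
2 10897 457842 3578298
3 9661 459078 3119220
4 8421 460318 2658902
5 7179 461560 2197342
6 5932 462807 1734535
7 4683 464056 1270479
8 3430 465309 805170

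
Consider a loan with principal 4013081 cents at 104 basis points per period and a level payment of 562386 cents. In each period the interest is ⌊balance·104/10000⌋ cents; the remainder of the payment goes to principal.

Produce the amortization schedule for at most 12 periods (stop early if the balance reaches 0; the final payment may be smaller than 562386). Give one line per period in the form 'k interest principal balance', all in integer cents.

1 41736 520650 3492431
2 36321 526065 2966366
3 30850 531536 2434830
4 25322 537064 1897766
5 19736 542650 1355116
6 14093 548293 806823
7 8390 553996 252827
8 2629 252827 0

1. interest=⌊4013081·104/10000⌋=41736; principal=562386-41736=520650; balance=4013081-520650=3492431
2. interest=⌊3492431·104/10000⌋=36321; principal=562386-36321=526065; balance=3492431-526065=2966366
3. interest=⌊2966366·104/10000⌋=30850; principal=562386-30850=531536; balance=2966366-531536=2434830
4. interest=⌊2434830·104/10000⌋=25322; principal=562386-25322=537064; balance=2434830-537064=1897766
5. interest=⌊1897766·104/10000⌋=19736; principal=562386-19736=542650; balance=1897766-542650=1355116
6. interest=⌊1355116·104/10000⌋=14093; principal=562386-14093=548293; balance=1355116-548293=806823
7. interest=⌊806823·104/10000⌋=8390; principal=562386-8390=553996; balance=806823-553996=252827
8. interest=⌊252827·104/10000⌋=2629; principal=min(562386-2629,252827)=252827; balance=252827-252827=0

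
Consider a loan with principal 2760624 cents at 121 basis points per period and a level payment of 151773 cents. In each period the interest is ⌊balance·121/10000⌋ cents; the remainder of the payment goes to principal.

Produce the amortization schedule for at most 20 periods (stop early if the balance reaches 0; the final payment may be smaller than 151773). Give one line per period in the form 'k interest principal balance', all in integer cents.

1 33403 118370 2642254
2 31971 119802 2522452
3 30521 121252 2401200
4 29054 122719 2278481
5 27569 124204 2154277
6 26066 125707 2028570
7 24545 127228 1901342
8 23006 128767 1772575
9 21448 130325 1642250
10 19871 131902 1510348
11 18275 133498 1376850
12 16659 135114 1241736
13 15025 136748 1104988
14 13370 138403 966585
15 11695 140078 826507
16 10000 141773 684734
17 8285 143488 541246
18 6549 145224 396022
19 4791 146982 249040
20 3013 148760 100280

1. interest=⌊2760624·121/10000⌋=33403; principal=151773-33403=118370; balance=2760624-118370=2642254
2. interest=⌊2642254·121/10000⌋=31971; principal=151773-31971=119802; balance=2642254-119802=2522452
3. interest=⌊2522452·121/10000⌋=30521; principal=151773-30521=121252; balance=2522452-121252=2401200
4. interest=⌊2401200·121/10000⌋=29054; principal=151773-29054=122719; balance=2401200-122719=2278481
5. interest=⌊2278481·121/10000⌋=27569; principal=151773-27569=124204; balance=2278481-124204=2154277
6. interest=⌊2154277·121/10000⌋=26066; principal=151773-26066=125707; balance=2154277-125707=2028570
7. interest=⌊2028570·121/10000⌋=24545; principal=151773-24545=127228; balance=2028570-127228=1901342
8. interest=⌊1901342·121/10000⌋=23006; principal=151773-23006=128767; balance=1901342-128767=1772575
9. interest=⌊1772575·121/10000⌋=21448; principal=151773-21448=130325; balance=1772575-130325=1642250
10. interest=⌊1642250·121/10000⌋=19871; principal=151773-19871=131902; balance=1642250-131902=1510348
11. interest=⌊1510348·121/10000⌋=18275; principal=151773-18275=133498; balance=1510348-133498=1376850
12. interest=⌊1376850·121/10000⌋=16659; principal=151773-16659=135114; balance=1376850-135114=1241736
13. interest=⌊1241736·121/10000⌋=15025; principal=151773-15025=136748; balance=1241736-136748=1104988
14. interest=⌊1104988·121/10000⌋=13370; principal=151773-13370=138403; balance=1104988-138403=966585
15. interest=⌊966585·121/10000⌋=11695; principal=151773-11695=140078; balance=966585-140078=826507
16. interest=⌊826507·121/10000⌋=10000; principal=151773-10000=141773; balance=826507-141773=684734
17. interest=⌊684734·121/10000⌋=8285; principal=151773-8285=143488; balance=684734-143488=541246
18. interest=⌊541246·121/10000⌋=6549; principal=151773-6549=145224; balance=541246-145224=396022
19. interest=⌊396022·121/10000⌋=4791; principal=151773-4791=146982; balance=396022-146982=249040
20. interest=⌊249040·121/10000⌋=3013; principal=151773-3013=148760; balance=249040-148760=100280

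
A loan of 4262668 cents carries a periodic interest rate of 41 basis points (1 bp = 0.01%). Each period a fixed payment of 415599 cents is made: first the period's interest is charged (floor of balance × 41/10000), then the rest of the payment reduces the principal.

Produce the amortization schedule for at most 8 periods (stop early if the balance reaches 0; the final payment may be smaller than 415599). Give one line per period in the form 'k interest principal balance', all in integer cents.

1 17476 398123 3864545
2 15844 399755 3464790
3 14205 401394 3063396
4 12559 403040 2660356
5 10907 404692 2255664
6 9248 406351 1849313
7 7582 408017 1441296
8 5909 409690 1031606

1. interest=⌊4262668·41/10000⌋=17476; principal=415599-17476=398123; balance=4262668-398123=3864545
2. interest=⌊3864545·41/10000⌋=15844; principal=415599-15844=399755; balance=3864545-399755=3464790
3. interest=⌊3464790·41/10000⌋=14205; principal=415599-14205=401394; balance=3464790-401394=3063396
4. interest=⌊3063396·41/10000⌋=12559; principal=415599-12559=403040; balance=3063396-403040=2660356
5. interest=⌊2660356·41/10000⌋=10907; principal=415599-10907=404692; balance=2660356-404692=2255664
6. interest=⌊2255664·41/10000⌋=9248; principal=415599-9248=406351; balance=2255664-406351=1849313
7. interest=⌊1849313·41/10000⌋=7582; principal=415599-7582=408017; balance=1849313-408017=1441296
8. interest=⌊1441296·41/10000⌋=5909; principal=415599-5909=409690; balance=1441296-409690=1031606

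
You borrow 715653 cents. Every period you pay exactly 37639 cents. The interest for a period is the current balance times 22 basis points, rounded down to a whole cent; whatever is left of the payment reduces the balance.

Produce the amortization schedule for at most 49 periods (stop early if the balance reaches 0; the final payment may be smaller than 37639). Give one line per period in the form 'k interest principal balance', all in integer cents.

1 1574 36065 679588
2 1495 36144 643444
3 1415 36224 607220
4 1335 36304 570916
5 1256 36383 534533
6 1175 36464 498069
7 1095 36544 461525
8 1015 36624 424901
9 934 36705 388196
10 854 36785 351411
11 773 36866 314545
12 691 36948 277597
13 610 37029 240568
14 529 37110 203458
15 447 37192 166266
16 365 37274 128992
17 283 37356 91636
18 201 37438 54198
19 119 37520 16678
20 36 16678 0

1. interest=⌊715653·22/10000⌋=1574; principal=37639-1574=36065; balance=715653-36065=679588
2. interest=⌊679588·22/10000⌋=1495; principal=37639-1495=36144; balance=679588-36144=643444
3. interest=⌊643444·22/10000⌋=1415; principal=37639-1415=36224; balance=643444-36224=607220
4. interest=⌊607220·22/10000⌋=1335; principal=37639-1335=36304; balance=607220-36304=570916
5. interest=⌊570916·22/10000⌋=1256; principal=37639-1256=36383; balance=570916-36383=534533
6. interest=⌊534533·22/10000⌋=1175; principal=37639-1175=36464; balance=534533-36464=498069
7. interest=⌊498069·22/10000⌋=1095; principal=37639-1095=36544; balance=498069-36544=461525
8. interest=⌊461525·22/10000⌋=1015; principal=37639-1015=36624; balance=461525-36624=424901
9. interest=⌊424901·22/10000⌋=934; principal=37639-934=36705; balance=424901-36705=388196
10. interest=⌊388196·22/10000⌋=854; principal=37639-854=36785; balance=388196-36785=351411
11. interest=⌊351411·22/10000⌋=773; principal=37639-773=36866; balance=351411-36866=314545
12. interest=⌊314545·22/10000⌋=691; principal=37639-691=36948; balance=314545-36948=277597
13. interest=⌊277597·22/10000⌋=610; principal=37639-610=37029; balance=277597-37029=240568
14. interest=⌊240568·22/10000⌋=529; principal=37639-529=37110; balance=240568-37110=203458
15. interest=⌊203458·22/10000⌋=447; principal=37639-447=37192; balance=203458-37192=166266
16. interest=⌊166266·22/10000⌋=365; principal=37639-365=37274; balance=166266-37274=128992
17. interest=⌊128992·22/10000⌋=283; principal=37639-283=37356; balance=128992-37356=91636
18. interest=⌊91636·22/10000⌋=201; principal=37639-201=37438; balance=91636-37438=54198
19. interest=⌊54198·22/10000⌋=119; principal=37639-119=37520; balance=54198-37520=16678
20. interest=⌊16678·22/10000⌋=36; principal=min(37639-36,16678)=16678; balance=16678-16678=0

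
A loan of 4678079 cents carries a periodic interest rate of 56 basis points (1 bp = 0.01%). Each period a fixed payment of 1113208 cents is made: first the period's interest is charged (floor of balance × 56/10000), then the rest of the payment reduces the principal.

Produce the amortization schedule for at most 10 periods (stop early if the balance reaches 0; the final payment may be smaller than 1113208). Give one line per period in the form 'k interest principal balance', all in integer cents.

1 26197 1087011 3591068
2 20109 1093099 2497969
3 13988 1099220 1398749
4 7832 1105376 293373
5 1642 293373 0

1. interest=⌊4678079·56/10000⌋=26197; principal=1113208-26197=1087011; balance=4678079-1087011=3591068
2. interest=⌊3591068·56/10000⌋=20109; principal=1113208-20109=1093099; balance=3591068-1093099=2497969
3. interest=⌊2497969·56/10000⌋=13988; principal=1113208-13988=1099220; balance=2497969-1099220=1398749
4. interest=⌊1398749·56/10000⌋=7832; principal=1113208-7832=1105376; balance=1398749-1105376=293373
5. interest=⌊293373·56/10000⌋=1642; principal=min(1113208-1642,293373)=293373; balance=293373-293373=0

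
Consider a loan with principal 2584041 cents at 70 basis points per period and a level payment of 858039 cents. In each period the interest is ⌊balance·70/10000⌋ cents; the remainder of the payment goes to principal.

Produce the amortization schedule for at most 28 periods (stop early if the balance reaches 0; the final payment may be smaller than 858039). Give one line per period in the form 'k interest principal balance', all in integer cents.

1. interest=⌊2584041·70/10000⌋=18088; principal=858039-18088=839951; balance=2584041-839951=1744090
2. interest=⌊1744090·70/10000⌋=12208; principal=858039-12208=845831; balance=1744090-845831=898259
3. interest=⌊898259·70/10000⌋=6287; principal=858039-6287=851752; balance=898259-851752=46507
4. interest=⌊46507·70/10000⌋=325; principal=min(858039-325,46507)=46507; balance=46507-46507=0

1 18088 839951 1744090
2 12208 845831 898259
3 6287 851752 46507
4 325 46507 0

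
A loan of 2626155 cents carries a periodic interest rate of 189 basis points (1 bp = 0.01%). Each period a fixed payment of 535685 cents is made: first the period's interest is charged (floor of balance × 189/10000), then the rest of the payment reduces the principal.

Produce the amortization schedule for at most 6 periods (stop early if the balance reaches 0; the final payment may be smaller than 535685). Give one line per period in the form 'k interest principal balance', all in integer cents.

1. interest=⌊2626155·189/10000⌋=49634; principal=535685-49634=486051; balance=2626155-486051=2140104
2. interest=⌊2140104·189/10000⌋=40447; principal=535685-40447=495238; balance=2140104-495238=1644866
3. interest=⌊1644866·189/10000⌋=31087; principal=535685-31087=504598; balance=1644866-504598=1140268
4. interest=⌊1140268·189/10000⌋=21551; principal=535685-21551=514134; balance=1140268-514134=626134
5. interest=⌊626134·189/10000⌋=11833; principal=535685-11833=523852; balance=626134-523852=102282
6. interest=⌊102282·189/10000⌋=1933; principal=min(535685-1933,102282)=102282; balance=102282-102282=0

1 49634 486051 2140104
2 40447 495238 1644866
3 31087 504598 1140268
4 21551 514134 626134
5 11833 523852 102282
6 1933 102282 0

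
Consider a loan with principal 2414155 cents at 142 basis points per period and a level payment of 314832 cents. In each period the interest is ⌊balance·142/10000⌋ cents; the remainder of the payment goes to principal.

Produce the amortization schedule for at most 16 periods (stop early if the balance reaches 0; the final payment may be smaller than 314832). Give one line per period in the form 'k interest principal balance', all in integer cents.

1. interest=⌊2414155·142/10000⌋=34281; principal=314832-34281=280551; balance=2414155-280551=2133604
2. interest=⌊2133604·142/10000⌋=30297; principal=314832-30297=284535; balance=2133604-284535=1849069
3. interest=⌊1849069·142/10000⌋=26256; principal=314832-26256=288576; balance=1849069-288576=1560493
4. interest=⌊1560493·142/10000⌋=22159; principal=314832-22159=292673; balance=1560493-292673=1267820
5. interest=⌊1267820·142/10000⌋=18003; principal=314832-18003=296829; balance=1267820-296829=970991
6. interest=⌊970991·142/10000⌋=13788; principal=314832-13788=301044; balance=970991-301044=669947
7. interest=⌊669947·142/10000⌋=9513; principal=314832-9513=305319; balance=669947-305319=364628
8. interest=⌊364628·142/10000⌋=5177; principal=314832-5177=309655; balance=364628-309655=54973
9. interest=⌊54973·142/10000⌋=780; principal=min(314832-780,54973)=54973; balance=54973-54973=0

1 34281 280551 2133604
2 30297 284535 1849069
3 26256 288576 1560493
4 22159 292673 1267820
5 18003 296829 970991
6 13788 301044 669947
7 9513 305319 364628
8 5177 309655 54973
9 780 54973 0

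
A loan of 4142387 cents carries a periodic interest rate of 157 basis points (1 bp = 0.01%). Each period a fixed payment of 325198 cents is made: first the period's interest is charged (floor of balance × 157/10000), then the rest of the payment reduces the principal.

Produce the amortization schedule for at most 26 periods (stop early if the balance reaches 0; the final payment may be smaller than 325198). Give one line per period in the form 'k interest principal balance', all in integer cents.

1 65035 260163 3882224
2 60950 264248 3617976
3 56802 268396 3349580
4 52588 272610 3076970
5 48308 276890 2800080
6 43961 281237 2518843
7 39545 285653 2233190
8 35061 290137 1943053
9 30505 294693 1648360
10 25879 299319 1349041
11 21179 304019 1045022
12 16406 308792 736230
13 11558 313640 422590
14 6634 318564 104026
15 1633 104026 0

1. interest=⌊4142387·157/10000⌋=65035; principal=325198-65035=260163; balance=4142387-260163=3882224
2. interest=⌊3882224·157/10000⌋=60950; principal=325198-60950=264248; balance=3882224-264248=3617976
3. interest=⌊3617976·157/10000⌋=56802; principal=325198-56802=268396; balance=3617976-268396=3349580
4. interest=⌊3349580·157/10000⌋=52588; principal=325198-52588=272610; balance=3349580-272610=3076970
5. interest=⌊3076970·157/10000⌋=48308; principal=325198-48308=276890; balance=3076970-276890=2800080
6. interest=⌊2800080·157/10000⌋=43961; principal=325198-43961=281237; balance=2800080-281237=2518843
7. interest=⌊2518843·157/10000⌋=39545; principal=325198-39545=285653; balance=2518843-285653=2233190
8. interest=⌊2233190·157/10000⌋=35061; principal=325198-35061=290137; balance=2233190-290137=1943053
9. interest=⌊1943053·157/10000⌋=30505; principal=325198-30505=294693; balance=1943053-294693=1648360
10. interest=⌊1648360·157/10000⌋=25879; principal=325198-25879=299319; balance=1648360-299319=1349041
11. interest=⌊1349041·157/10000⌋=21179; principal=325198-21179=304019; balance=1349041-304019=1045022
12. interest=⌊1045022·157/10000⌋=16406; principal=325198-16406=308792; balance=1045022-308792=736230
13. interest=⌊736230·157/10000⌋=11558; principal=325198-11558=313640; balance=736230-313640=422590
14. interest=⌊422590·157/10000⌋=6634; principal=325198-6634=318564; balance=422590-318564=104026
15. interest=⌊104026·157/10000⌋=1633; principal=min(325198-1633,104026)=104026; balance=104026-104026=0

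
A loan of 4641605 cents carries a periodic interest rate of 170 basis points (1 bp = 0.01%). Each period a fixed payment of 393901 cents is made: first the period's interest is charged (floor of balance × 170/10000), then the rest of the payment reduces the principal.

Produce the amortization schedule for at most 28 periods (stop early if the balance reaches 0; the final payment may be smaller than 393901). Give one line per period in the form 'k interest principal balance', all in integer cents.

1. interest=⌊4641605·170/10000⌋=78907; principal=393901-78907=314994; balance=4641605-314994=4326611
2. interest=⌊4326611·170/10000⌋=73552; principal=393901-73552=320349; balance=4326611-320349=4006262
3. interest=⌊4006262·170/10000⌋=68106; principal=393901-68106=325795; balance=4006262-325795=3680467
4. interest=⌊3680467·170/10000⌋=62567; principal=393901-62567=331334; balance=3680467-331334=3349133
5. interest=⌊3349133·170/10000⌋=56935; principal=393901-56935=336966; balance=3349133-336966=3012167
6. interest=⌊3012167·170/10000⌋=51206; principal=393901-51206=342695; balance=3012167-342695=2669472
7. interest=⌊2669472·170/10000⌋=45381; principal=393901-45381=348520; balance=2669472-348520=2320952
8. interest=⌊2320952·170/10000⌋=39456; principal=393901-39456=354445; balance=2320952-354445=1966507
9. interest=⌊1966507·170/10000⌋=33430; principal=393901-33430=360471; balance=1966507-360471=1606036
10. interest=⌊1606036·170/10000⌋=27302; principal=393901-27302=366599; balance=1606036-366599=1239437
11. interest=⌊1239437·170/10000⌋=21070; principal=393901-21070=372831; balance=1239437-372831=866606
12. interest=⌊866606·170/10000⌋=14732; principal=393901-14732=379169; balance=866606-379169=487437
13. interest=⌊487437·170/10000⌋=8286; principal=393901-8286=385615; balance=487437-385615=101822
14. interest=⌊101822·170/10000⌋=1730; principal=min(393901-1730,101822)=101822; balance=101822-101822=0

1 78907 314994 4326611
2 73552 320349 4006262
3 68106 325795 3680467
4 62567 331334 3349133
5 56935 336966 3012167
6 51206 342695 2669472
7 45381 348520 2320952
8 39456 354445 1966507
9 33430 360471 1606036
10 27302 366599 1239437
11 21070 372831 866606
12 14732 379169 487437
13 8286 385615 101822
14 1730 101822 0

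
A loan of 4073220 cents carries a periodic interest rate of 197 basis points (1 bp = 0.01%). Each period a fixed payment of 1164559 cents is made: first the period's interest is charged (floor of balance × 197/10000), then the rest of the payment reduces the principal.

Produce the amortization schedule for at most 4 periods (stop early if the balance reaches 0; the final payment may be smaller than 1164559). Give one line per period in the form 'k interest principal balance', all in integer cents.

1 80242 1084317 2988903
2 58881 1105678 1883225
3 37099 1127460 755765
4 14888 755765 0

1. interest=⌊4073220·197/10000⌋=80242; principal=1164559-80242=1084317; balance=4073220-1084317=2988903
2. interest=⌊2988903·197/10000⌋=58881; principal=1164559-58881=1105678; balance=2988903-1105678=1883225
3. interest=⌊1883225·197/10000⌋=37099; principal=1164559-37099=1127460; balance=1883225-1127460=755765
4. interest=⌊755765·197/10000⌋=14888; principal=min(1164559-14888,755765)=755765; balance=755765-755765=0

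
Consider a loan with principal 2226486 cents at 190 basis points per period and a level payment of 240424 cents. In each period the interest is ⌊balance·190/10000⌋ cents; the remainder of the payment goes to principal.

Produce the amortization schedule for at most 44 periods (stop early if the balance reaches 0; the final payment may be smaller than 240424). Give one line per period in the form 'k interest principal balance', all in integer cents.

1. interest=⌊2226486·190/10000⌋=42303; principal=240424-42303=198121; balance=2226486-198121=2028365
2. interest=⌊2028365·190/10000⌋=38538; principal=240424-38538=201886; balance=2028365-201886=1826479
3. interest=⌊1826479·190/10000⌋=34703; principal=240424-34703=205721; balance=1826479-205721=1620758
4. interest=⌊1620758·190/10000⌋=30794; principal=240424-30794=209630; balance=1620758-209630=1411128
5. interest=⌊1411128·190/10000⌋=26811; principal=240424-26811=213613; balance=1411128-213613=1197515
6. interest=⌊1197515·190/10000⌋=22752; principal=240424-22752=217672; balance=1197515-217672=979843
7. interest=⌊979843·190/10000⌋=18617; principal=240424-18617=221807; balance=979843-221807=758036
8. interest=⌊758036·190/10000⌋=14402; principal=240424-14402=226022; balance=758036-226022=532014
9. interest=⌊532014·190/10000⌋=10108; principal=240424-10108=230316; balance=532014-230316=301698
10. interest=⌊301698·190/10000⌋=5732; principal=240424-5732=234692; balance=301698-234692=67006
11. interest=⌊67006·190/10000⌋=1273; principal=min(240424-1273,67006)=67006; balance=67006-67006=0

1 42303 198121 2028365
2 38538 201886 1826479
3 34703 205721 1620758
4 30794 209630 1411128
5 26811 213613 1197515
6 22752 217672 979843
7 18617 221807 758036
8 14402 226022 532014
9 10108 230316 301698
10 5732 234692 67006
11 1273 67006 0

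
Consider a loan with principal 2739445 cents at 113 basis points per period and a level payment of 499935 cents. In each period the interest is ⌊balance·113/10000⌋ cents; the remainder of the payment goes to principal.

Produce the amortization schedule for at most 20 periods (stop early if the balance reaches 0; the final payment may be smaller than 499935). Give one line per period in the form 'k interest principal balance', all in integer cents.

1 30955 468980 2270465
2 25656 474279 1796186
3 20296 479639 1316547
4 14876 485059 831488
5 9395 490540 340948
6 3852 340948 0

1. interest=⌊2739445·113/10000⌋=30955; principal=499935-30955=468980; balance=2739445-468980=2270465
2. interest=⌊2270465·113/10000⌋=25656; principal=499935-25656=474279; balance=2270465-474279=1796186
3. interest=⌊1796186·113/10000⌋=20296; principal=499935-20296=479639; balance=1796186-479639=1316547
4. interest=⌊1316547·113/10000⌋=14876; principal=499935-14876=485059; balance=1316547-485059=831488
5. interest=⌊831488·113/10000⌋=9395; principal=499935-9395=490540; balance=831488-490540=340948
6. interest=⌊340948·113/10000⌋=3852; principal=min(499935-3852,340948)=340948; balance=340948-340948=0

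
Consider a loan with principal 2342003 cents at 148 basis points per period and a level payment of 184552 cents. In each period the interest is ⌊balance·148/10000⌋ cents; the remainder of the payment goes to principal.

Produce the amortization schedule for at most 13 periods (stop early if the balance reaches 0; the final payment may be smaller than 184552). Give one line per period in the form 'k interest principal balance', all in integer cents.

1. interest=⌊2342003·148/10000⌋=34661; principal=184552-34661=149891; balance=2342003-149891=2192112
2. interest=⌊2192112·148/10000⌋=32443; principal=184552-32443=152109; balance=2192112-152109=2040003
3. interest=⌊2040003·148/10000⌋=30192; principal=184552-30192=154360; balance=2040003-154360=1885643
4. interest=⌊1885643·148/10000⌋=27907; principal=184552-27907=156645; balance=1885643-156645=1728998
5. interest=⌊1728998·148/10000⌋=25589; principal=184552-25589=158963; balance=1728998-158963=1570035
6. interest=⌊1570035·148/10000⌋=23236; principal=184552-23236=161316; balance=1570035-161316=1408719
7. interest=⌊1408719·148/10000⌋=20849; principal=184552-20849=163703; balance=1408719-163703=1245016
8. interest=⌊1245016·148/10000⌋=18426; principal=184552-18426=166126; balance=1245016-166126=1078890
9. interest=⌊1078890·148/10000⌋=15967; principal=184552-15967=168585; balance=1078890-168585=910305
10. interest=⌊910305·148/10000⌋=13472; principal=184552-13472=171080; balance=910305-171080=739225
11. interest=⌊739225·148/10000⌋=10940; principal=184552-10940=173612; balance=739225-173612=565613
12. interest=⌊565613·148/10000⌋=8371; principal=184552-8371=176181; balance=565613-176181=389432
13. interest=⌊389432·148/10000⌋=5763; principal=184552-5763=178789; balance=389432-178789=210643

1 34661 149891 2192112
2 32443 152109 2040003
3 30192 154360 1885643
4 27907 156645 1728998
5 25589 158963 1570035
6 23236 161316 1408719
7 20849 163703 1245016
8 18426 166126 1078890
9 15967 168585 910305
10 13472 171080 739225
11 10940 173612 565613
12 8371 176181 389432
13 5763 178789 210643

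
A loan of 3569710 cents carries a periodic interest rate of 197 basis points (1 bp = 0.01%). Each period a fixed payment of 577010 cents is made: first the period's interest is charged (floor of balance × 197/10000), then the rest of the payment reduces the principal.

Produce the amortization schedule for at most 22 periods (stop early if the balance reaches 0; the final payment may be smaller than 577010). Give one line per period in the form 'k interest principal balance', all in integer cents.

1. interest=⌊3569710·197/10000⌋=70323; principal=577010-70323=506687; balance=3569710-506687=3063023
2. interest=⌊3063023·197/10000⌋=60341; principal=577010-60341=516669; balance=3063023-516669=2546354
3. interest=⌊2546354·197/10000⌋=50163; principal=577010-50163=526847; balance=2546354-526847=2019507
4. interest=⌊2019507·197/10000⌋=39784; principal=577010-39784=537226; balance=2019507-537226=1482281
5. interest=⌊1482281·197/10000⌋=29200; principal=577010-29200=547810; balance=1482281-547810=934471
6. interest=⌊934471·197/10000⌋=18409; principal=577010-18409=558601; balance=934471-558601=375870
7. interest=⌊375870·197/10000⌋=7404; principal=min(577010-7404,375870)=375870; balance=375870-375870=0

1 70323 506687 3063023
2 60341 516669 2546354
3 50163 526847 2019507
4 39784 537226 1482281
5 29200 547810 934471
6 18409 558601 375870
7 7404 375870 0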